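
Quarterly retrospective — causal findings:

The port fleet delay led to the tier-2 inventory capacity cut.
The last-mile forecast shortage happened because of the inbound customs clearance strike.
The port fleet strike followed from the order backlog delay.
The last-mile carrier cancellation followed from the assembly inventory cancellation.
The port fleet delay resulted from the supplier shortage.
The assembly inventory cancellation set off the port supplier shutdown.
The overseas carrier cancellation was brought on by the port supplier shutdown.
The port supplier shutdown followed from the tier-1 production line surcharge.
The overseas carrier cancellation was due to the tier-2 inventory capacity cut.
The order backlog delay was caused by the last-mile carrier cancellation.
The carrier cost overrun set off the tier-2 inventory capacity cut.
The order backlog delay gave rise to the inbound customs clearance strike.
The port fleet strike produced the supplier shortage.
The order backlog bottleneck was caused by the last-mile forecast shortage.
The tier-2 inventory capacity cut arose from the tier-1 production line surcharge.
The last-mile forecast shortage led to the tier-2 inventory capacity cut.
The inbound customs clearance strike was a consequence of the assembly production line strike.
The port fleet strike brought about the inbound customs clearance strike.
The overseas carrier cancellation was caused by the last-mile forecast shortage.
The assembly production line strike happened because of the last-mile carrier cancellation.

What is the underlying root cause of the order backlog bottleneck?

Tracing upstream from the order backlog bottleneck: the order backlog bottleneck ← the last-mile forecast shortage ← the inbound customs clearance strike ← the order backlog delay ← the last-mile carrier cancellation ← the assembly inventory cancellation.
The assembly inventory cancellation has no stated cause, so it is the root.

the assembly inventory cancellation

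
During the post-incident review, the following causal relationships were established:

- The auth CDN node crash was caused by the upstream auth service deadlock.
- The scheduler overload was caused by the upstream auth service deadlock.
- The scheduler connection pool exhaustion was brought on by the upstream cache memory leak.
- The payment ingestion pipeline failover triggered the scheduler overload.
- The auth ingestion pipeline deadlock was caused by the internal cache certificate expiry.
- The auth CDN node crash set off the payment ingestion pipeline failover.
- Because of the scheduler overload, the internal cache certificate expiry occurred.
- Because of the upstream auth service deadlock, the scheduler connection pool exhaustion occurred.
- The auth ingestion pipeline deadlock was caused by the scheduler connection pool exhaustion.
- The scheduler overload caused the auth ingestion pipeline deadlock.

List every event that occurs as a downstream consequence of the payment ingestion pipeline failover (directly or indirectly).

Direct effects: the scheduler overload.
2 steps out: the internal cache certificate expiry, the auth ingestion pipeline deadlock.
Not reachable from it: the upstream auth service deadlock, the scheduler connection pool exhaustion, the auth CDN node crash, the upstream cache memory leak.

the auth ingestion pipeline deadlock, the internal cache certificate expiry, the scheduler overload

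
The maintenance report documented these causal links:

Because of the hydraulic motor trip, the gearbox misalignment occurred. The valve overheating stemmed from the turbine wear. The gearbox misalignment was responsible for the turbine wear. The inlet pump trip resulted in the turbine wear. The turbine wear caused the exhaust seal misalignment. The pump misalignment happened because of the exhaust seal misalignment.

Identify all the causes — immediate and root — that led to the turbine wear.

Immediate causes of the turbine wear: the gearbox misalignment, the inlet pump trip.
Further upstream: the hydraulic motor trip.

the gearbox misalignment, the hydraulic motor trip, the inlet pump trip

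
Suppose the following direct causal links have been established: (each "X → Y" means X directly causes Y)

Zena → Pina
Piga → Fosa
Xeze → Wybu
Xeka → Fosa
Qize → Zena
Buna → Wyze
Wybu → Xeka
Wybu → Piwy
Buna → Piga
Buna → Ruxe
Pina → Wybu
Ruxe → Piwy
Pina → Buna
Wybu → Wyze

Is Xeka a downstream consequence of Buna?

Buna leads to Ruxe, Wyze, Piga, Piwy, Fosa; Xeka is not among them.

No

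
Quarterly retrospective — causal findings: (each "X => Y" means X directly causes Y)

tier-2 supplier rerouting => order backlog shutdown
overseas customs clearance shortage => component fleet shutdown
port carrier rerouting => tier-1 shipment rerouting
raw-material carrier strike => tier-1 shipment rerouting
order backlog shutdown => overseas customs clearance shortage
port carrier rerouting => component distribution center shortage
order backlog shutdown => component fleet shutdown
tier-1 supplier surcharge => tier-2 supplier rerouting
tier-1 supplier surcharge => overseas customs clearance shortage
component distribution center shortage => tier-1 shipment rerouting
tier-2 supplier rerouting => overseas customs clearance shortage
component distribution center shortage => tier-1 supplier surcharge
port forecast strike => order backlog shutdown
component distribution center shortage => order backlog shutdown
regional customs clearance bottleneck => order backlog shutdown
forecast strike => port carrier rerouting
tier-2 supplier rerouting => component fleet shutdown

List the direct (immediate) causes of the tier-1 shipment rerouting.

the component distribution center shortage, the port carrier rerouting, the raw-material carrier strike

Upstream contributors include the forecast strike, but only the component distribution center shortage, the port carrier rerouting, the raw-material carrier strike feed directly into the tier-1 shipment rerouting.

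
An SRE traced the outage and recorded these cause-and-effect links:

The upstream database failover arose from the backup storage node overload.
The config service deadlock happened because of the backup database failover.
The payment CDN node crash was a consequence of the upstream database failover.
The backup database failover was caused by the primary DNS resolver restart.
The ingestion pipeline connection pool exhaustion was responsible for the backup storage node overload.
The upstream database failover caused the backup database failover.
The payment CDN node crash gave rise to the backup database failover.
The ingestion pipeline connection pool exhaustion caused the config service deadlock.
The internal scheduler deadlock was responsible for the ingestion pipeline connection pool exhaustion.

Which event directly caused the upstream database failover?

the backup storage node overload

Upstream contributors include the internal scheduler deadlock, the ingestion pipeline connection pool exhaustion, but only the backup storage node overload feeds directly into the upstream database failover.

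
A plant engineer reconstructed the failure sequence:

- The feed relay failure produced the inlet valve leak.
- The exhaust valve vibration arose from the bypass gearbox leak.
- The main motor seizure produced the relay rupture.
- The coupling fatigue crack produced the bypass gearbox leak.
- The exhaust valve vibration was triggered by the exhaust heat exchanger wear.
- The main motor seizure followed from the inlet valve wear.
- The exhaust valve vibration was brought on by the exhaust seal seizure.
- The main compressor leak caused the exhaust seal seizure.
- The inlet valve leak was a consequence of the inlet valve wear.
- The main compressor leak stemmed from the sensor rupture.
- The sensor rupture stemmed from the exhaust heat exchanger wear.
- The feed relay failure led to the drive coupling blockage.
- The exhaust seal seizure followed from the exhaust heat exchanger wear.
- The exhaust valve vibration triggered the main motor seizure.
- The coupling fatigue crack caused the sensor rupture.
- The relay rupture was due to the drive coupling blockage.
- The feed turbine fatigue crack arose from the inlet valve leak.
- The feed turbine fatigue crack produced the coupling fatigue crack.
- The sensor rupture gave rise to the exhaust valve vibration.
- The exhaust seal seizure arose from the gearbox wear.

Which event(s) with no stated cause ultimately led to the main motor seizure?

Tracing upstream from the main motor seizure: the main motor seizure ← the exhaust valve vibration ← the sensor rupture ← the coupling fatigue crack ← the feed turbine fatigue crack ← the inlet valve leak ← the feed relay failure.
A separate upstream branch: the main motor seizure ← the inlet valve wear.
A separate upstream branch: the main motor seizure ← the exhaust valve vibration ← the exhaust seal seizure ← the gearbox wear.
A separate upstream branch: the main motor seizure ← the exhaust valve vibration ← the exhaust heat exchanger wear.
Each of those chain origins has no stated cause.

the exhaust heat exchanger wear, the feed relay failure, the gearbox wear, the inlet valve wear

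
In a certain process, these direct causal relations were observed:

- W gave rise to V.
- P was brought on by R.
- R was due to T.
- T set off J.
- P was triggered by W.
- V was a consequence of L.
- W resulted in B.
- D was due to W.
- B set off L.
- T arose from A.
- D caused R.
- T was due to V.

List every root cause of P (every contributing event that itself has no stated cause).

A, W

Tracing upstream from P: P ← W.
A separate upstream branch: P ← R ← T ← A.
Each of those chain origins has no stated cause.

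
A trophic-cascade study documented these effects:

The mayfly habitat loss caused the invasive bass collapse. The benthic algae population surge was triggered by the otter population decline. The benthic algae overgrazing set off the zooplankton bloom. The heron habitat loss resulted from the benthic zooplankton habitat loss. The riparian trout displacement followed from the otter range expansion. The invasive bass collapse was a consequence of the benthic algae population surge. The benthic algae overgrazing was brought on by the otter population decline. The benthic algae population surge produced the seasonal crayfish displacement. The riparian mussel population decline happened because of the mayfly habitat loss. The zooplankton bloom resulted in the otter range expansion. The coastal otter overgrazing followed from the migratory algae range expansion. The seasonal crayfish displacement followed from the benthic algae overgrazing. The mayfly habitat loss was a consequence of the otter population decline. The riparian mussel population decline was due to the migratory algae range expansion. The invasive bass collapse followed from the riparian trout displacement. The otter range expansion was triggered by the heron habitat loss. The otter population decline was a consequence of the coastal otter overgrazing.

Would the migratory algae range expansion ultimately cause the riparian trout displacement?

There is a causal chain: the migratory algae range expansion → the coastal otter overgrazing → the otter population decline → the benthic algae overgrazing → the zooplankton bloom → the otter range expansion → the riparian trout displacement.

Yes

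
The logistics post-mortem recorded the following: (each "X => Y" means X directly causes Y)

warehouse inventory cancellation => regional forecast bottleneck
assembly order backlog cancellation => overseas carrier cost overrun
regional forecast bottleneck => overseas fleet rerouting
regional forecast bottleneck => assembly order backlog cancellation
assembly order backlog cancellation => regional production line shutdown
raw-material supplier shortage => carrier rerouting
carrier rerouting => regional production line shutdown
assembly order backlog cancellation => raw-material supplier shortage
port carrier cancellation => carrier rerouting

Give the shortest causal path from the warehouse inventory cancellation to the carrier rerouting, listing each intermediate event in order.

the warehouse inventory cancellation → the regional forecast bottleneck → the assembly order backlog cancellation → the raw-material supplier shortage → the carrier rerouting

the warehouse inventory cancellation → the regional forecast bottleneck
the regional forecast bottleneck → the assembly order backlog cancellation
the assembly order backlog cancellation → the raw-material supplier shortage
the raw-material supplier shortage → the carrier rerouting
Length: 4 steps.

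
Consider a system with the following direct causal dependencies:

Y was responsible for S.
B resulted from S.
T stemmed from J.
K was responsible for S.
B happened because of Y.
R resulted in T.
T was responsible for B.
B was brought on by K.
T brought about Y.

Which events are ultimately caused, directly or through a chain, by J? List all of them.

B, S, T, Y

Direct effects: T.
2 steps out: Y, B.
3 steps out: S.
Not reachable from it: R, K.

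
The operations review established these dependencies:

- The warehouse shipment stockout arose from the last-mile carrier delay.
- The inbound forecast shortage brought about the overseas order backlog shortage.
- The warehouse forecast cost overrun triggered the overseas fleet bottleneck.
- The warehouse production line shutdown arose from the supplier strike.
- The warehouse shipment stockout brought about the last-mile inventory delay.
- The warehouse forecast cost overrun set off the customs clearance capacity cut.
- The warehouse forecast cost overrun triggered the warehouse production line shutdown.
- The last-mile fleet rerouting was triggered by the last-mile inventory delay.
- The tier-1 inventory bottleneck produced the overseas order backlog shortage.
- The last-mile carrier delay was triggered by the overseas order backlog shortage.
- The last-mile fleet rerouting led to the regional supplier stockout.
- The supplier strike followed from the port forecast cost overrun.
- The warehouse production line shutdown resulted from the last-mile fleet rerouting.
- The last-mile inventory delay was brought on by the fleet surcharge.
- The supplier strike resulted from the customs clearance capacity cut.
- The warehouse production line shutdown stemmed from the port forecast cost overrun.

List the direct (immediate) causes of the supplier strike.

the customs clearance capacity cut, the port forecast cost overrun

Upstream contributors include the warehouse forecast cost overrun, but only the customs clearance capacity cut, the port forecast cost overrun feed directly into the supplier strike.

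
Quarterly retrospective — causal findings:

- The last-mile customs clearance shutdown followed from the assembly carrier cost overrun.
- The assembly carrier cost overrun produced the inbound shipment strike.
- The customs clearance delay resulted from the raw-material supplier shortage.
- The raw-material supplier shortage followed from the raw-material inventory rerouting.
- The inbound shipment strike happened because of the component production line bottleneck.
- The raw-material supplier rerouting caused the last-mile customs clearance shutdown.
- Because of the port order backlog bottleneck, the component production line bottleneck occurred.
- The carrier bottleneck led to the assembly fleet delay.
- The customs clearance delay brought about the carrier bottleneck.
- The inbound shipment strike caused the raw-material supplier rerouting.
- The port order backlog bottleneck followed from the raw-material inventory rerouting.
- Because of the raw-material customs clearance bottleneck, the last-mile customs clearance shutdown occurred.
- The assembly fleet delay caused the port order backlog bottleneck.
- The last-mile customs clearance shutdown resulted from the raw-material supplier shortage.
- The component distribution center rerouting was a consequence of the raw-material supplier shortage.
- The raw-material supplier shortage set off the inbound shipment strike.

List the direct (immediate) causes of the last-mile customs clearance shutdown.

Upstream contributors include the raw-material inventory rerouting, the customs clearance delay, the carrier bottleneck, the assembly fleet delay, the port order backlog bottleneck, the component production line bottleneck, the inbound shipment strike, but only the assembly carrier cost overrun, the raw-material customs clearance bottleneck, the raw-material supplier rerouting, the raw-material supplier shortage feed directly into the last-mile customs clearance shutdown.

the assembly carrier cost overrun, the raw-material customs clearance bottleneck, the raw-material supplier rerouting, the raw-material supplier shortage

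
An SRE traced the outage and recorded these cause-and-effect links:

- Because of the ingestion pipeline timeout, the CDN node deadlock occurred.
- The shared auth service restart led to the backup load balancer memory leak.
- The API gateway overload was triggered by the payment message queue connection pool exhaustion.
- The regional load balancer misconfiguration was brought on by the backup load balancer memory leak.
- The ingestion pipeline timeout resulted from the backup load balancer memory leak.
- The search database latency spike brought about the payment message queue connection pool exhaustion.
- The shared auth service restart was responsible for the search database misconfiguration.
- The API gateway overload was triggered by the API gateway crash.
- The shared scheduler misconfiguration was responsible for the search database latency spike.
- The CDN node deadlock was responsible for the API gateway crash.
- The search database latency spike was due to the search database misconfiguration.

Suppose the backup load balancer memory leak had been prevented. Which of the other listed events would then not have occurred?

the API gateway crash, the CDN node deadlock, the ingestion pipeline timeout, the regional load balancer misconfiguration

Downstream of the backup load balancer memory leak: the regional load balancer misconfiguration, the ingestion pipeline timeout, the CDN node deadlock, the API gateway crash, the API gateway overload.
Of those, still caused via another path: the API gateway overload.
The remainder have no surviving cause.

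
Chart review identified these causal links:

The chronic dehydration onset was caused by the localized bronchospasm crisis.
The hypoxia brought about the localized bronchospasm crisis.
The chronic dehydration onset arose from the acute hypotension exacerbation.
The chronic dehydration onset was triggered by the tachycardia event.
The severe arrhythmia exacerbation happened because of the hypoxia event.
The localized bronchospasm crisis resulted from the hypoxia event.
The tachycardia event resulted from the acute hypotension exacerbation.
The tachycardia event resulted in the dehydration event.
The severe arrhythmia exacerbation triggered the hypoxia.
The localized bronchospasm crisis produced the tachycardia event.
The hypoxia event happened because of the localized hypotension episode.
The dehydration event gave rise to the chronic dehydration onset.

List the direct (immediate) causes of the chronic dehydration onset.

Upstream contributors include the localized hypotension episode, the hypoxia event, the severe arrhythmia exacerbation, the hypoxia, but only the acute hypotension exacerbation, the dehydration event, the localized bronchospasm crisis, the tachycardia event feed directly into the chronic dehydration onset.

the acute hypotension exacerbation, the dehydration event, the localized bronchospasm crisis, the tachycardia event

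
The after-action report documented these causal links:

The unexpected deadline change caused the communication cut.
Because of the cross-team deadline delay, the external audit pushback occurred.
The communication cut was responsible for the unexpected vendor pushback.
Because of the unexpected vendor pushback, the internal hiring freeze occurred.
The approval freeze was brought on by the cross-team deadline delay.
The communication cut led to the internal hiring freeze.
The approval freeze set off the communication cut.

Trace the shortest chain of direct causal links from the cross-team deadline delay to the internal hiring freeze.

the cross-team deadline delay → the approval freeze
the approval freeze → the communication cut
the communication cut → the internal hiring freeze
Length: 3 steps.

the cross-team deadline delay → the approval freeze → the communication cut → the internal hiring freeze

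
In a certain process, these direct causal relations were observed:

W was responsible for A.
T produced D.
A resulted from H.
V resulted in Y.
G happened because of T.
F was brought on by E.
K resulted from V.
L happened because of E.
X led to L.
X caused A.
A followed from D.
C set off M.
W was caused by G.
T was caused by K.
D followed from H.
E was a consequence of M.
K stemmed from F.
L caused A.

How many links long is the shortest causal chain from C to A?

Shortest chain: C → M → E → L → A.

4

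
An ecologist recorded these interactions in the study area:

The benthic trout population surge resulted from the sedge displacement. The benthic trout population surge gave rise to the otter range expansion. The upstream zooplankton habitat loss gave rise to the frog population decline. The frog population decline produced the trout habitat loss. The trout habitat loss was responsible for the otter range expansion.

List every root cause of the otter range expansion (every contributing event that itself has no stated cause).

Tracing upstream from the otter range expansion: the otter range expansion ← the benthic trout population surge ← the sedge displacement.
A separate upstream branch: the otter range expansion ← the trout habitat loss ← the frog population decline ← the upstream zooplankton habitat loss.
Each of those chain origins has no stated cause.

the sedge displacement, the upstream zooplankton habitat loss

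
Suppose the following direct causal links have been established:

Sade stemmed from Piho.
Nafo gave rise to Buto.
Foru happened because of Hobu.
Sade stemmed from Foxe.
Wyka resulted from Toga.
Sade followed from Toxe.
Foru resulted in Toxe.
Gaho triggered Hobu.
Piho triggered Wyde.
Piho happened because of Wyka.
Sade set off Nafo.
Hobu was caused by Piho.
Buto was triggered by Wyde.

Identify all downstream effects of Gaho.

Direct effects: Hobu.
2 steps out: Foru.
3 steps out: Toxe.
4 steps out: Sade.
5 steps out: Nafo.
6 steps out: Buto.
Not reachable from it: Toga, Foxe, Wyka, Piho, Wyde.

Buto, Foru, Hobu, Nafo, Sade, Toxe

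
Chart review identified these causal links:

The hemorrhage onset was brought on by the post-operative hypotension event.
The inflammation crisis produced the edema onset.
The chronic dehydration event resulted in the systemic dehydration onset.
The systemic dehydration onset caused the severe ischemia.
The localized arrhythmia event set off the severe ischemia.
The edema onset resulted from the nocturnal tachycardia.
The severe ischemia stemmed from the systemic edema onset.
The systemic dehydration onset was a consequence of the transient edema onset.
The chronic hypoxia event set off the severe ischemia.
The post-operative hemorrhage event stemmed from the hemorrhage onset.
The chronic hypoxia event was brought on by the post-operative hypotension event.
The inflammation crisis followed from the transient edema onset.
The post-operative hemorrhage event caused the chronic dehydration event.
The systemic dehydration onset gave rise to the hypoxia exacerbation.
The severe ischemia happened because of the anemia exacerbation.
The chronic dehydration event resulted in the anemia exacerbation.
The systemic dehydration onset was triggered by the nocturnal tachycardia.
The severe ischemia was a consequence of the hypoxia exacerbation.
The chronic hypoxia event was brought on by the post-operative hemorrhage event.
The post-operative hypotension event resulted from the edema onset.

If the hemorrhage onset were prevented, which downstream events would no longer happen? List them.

the anemia exacerbation, the chronic dehydration event, the post-operative hemorrhage event

Downstream of the hemorrhage onset: the post-operative hemorrhage event, the chronic dehydration event, the chronic hypoxia event, the anemia exacerbation, the systemic dehydration onset, the hypoxia exacerbation, the severe ischemia.
Of those, still caused via another path: the chronic hypoxia event, the systemic dehydration onset, the hypoxia exacerbation, the severe ischemia.
The remainder have no surviving cause.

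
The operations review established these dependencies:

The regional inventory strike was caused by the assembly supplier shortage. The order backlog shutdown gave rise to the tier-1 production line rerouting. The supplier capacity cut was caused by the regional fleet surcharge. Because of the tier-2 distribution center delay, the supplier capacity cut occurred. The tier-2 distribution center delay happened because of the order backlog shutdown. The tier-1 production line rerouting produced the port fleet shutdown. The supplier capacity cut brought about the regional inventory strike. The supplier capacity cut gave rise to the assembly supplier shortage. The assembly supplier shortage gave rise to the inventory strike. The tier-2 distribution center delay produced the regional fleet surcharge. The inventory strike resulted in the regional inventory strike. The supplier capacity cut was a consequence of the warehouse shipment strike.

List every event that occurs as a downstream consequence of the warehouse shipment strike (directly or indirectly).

the assembly supplier shortage, the inventory strike, the regional inventory strike, the supplier capacity cut

Direct effects: the supplier capacity cut.
2 steps out: the assembly supplier shortage, the regional inventory strike.
3 steps out: the inventory strike.
Not reachable from it: the order backlog shutdown, the tier-2 distribution center delay, the tier-1 production line rerouting, the regional fleet surcharge, the port fleet shutdown.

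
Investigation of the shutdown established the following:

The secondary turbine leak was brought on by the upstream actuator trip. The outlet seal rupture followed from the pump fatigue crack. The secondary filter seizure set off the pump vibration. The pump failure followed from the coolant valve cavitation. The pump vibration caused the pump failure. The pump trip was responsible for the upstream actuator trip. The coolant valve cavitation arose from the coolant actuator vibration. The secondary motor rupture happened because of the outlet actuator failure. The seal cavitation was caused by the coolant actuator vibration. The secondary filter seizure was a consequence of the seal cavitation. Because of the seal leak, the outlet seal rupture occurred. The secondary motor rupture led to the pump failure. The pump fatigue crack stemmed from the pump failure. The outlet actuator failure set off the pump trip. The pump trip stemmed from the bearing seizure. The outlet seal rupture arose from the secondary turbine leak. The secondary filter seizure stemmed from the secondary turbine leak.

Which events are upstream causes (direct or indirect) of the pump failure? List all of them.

Immediate causes of the pump failure: the coolant valve cavitation, the secondary motor rupture, the pump vibration.
Further upstream: the outlet actuator failure, the coolant actuator vibration, the bearing seizure, the pump trip, the upstream actuator trip, the secondary turbine leak, the seal cavitation, the secondary filter seizure.

the bearing seizure, the coolant actuator vibration, the coolant valve cavitation, the outlet actuator failure, the pump trip, the pump vibration, the seal cavitation, the secondary filter seizure, the secondary motor rupture, the secondary turbine leak, the upstream actuator trip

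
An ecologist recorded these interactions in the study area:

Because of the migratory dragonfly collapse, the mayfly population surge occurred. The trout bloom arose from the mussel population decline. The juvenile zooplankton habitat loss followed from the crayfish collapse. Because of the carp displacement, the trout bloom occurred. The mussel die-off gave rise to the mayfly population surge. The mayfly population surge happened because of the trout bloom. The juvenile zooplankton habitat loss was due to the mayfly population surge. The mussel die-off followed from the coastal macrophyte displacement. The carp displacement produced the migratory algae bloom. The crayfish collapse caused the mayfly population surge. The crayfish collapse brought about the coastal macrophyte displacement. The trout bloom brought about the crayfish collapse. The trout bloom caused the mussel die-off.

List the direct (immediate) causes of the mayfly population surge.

the crayfish collapse, the migratory dragonfly collapse, the mussel die-off, the trout bloom

Upstream contributors include the carp displacement, the mussel population decline, the coastal macrophyte displacement, but only the crayfish collapse, the migratory dragonfly collapse, the mussel die-off, the trout bloom feed directly into the mayfly population surge.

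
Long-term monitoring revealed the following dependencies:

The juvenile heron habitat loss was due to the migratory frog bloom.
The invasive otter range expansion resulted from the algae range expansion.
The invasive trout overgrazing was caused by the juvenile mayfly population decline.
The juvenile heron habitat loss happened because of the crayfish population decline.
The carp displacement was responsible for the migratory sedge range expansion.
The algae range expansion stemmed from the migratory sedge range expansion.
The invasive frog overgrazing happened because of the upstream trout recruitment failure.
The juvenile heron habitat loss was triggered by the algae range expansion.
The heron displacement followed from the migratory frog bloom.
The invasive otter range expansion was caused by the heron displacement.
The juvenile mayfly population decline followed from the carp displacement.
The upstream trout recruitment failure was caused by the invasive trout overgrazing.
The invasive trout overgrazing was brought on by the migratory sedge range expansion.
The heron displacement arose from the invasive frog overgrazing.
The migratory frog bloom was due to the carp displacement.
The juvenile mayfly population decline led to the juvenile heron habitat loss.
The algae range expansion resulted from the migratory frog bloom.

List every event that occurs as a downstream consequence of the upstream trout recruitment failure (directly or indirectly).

the heron displacement, the invasive frog overgrazing, the invasive otter range expansion

Direct effects: the invasive frog overgrazing.
2 steps out: the heron displacement.
3 steps out: the invasive otter range expansion.
Not reachable from it: the carp displacement, the migratory sedge range expansion, the juvenile mayfly population decline, the invasive trout overgrazing, the migratory frog bloom, the algae range expansion, the crayfish population decline, the juvenile heron habitat loss.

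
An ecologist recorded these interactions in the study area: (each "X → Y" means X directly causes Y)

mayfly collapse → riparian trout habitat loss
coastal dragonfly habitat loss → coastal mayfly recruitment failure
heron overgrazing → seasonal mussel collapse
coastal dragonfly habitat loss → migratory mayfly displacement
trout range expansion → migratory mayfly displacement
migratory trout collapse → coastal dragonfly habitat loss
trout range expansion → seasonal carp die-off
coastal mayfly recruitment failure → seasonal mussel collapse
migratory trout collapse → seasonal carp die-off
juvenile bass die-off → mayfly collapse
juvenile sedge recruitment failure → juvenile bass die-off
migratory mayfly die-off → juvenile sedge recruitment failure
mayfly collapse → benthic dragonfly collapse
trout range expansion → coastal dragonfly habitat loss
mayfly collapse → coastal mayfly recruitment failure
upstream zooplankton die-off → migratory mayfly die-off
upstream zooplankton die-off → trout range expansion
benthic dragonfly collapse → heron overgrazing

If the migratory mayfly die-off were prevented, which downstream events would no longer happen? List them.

Downstream of the migratory mayfly die-off: the juvenile sedge recruitment failure, the juvenile bass die-off, the mayfly collapse, the benthic dragonfly collapse, the coastal mayfly recruitment failure, the heron overgrazing, the riparian trout habitat loss, the seasonal mussel collapse.
Of those, still caused via another path: the coastal mayfly recruitment failure, the seasonal mussel collapse.
The remainder have no surviving cause.

the benthic dragonfly collapse, the heron overgrazing, the juvenile bass die-off, the juvenile sedge recruitment failure, the mayfly collapse, the riparian trout habitat loss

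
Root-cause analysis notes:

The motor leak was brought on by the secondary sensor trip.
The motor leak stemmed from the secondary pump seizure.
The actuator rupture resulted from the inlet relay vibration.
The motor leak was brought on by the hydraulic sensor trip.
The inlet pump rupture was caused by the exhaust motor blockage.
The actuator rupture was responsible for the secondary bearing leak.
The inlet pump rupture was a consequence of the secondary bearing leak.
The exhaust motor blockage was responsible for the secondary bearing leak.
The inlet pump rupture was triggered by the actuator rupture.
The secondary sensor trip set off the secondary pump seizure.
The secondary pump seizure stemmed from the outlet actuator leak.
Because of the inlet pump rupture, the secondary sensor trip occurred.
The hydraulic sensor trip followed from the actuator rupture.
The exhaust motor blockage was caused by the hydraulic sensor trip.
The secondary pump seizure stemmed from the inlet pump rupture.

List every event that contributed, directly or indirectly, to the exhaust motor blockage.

the actuator rupture, the hydraulic sensor trip, the inlet relay vibration

Immediate cause of the exhaust motor blockage: the hydraulic sensor trip.
Further upstream: the inlet relay vibration, the actuator rupture.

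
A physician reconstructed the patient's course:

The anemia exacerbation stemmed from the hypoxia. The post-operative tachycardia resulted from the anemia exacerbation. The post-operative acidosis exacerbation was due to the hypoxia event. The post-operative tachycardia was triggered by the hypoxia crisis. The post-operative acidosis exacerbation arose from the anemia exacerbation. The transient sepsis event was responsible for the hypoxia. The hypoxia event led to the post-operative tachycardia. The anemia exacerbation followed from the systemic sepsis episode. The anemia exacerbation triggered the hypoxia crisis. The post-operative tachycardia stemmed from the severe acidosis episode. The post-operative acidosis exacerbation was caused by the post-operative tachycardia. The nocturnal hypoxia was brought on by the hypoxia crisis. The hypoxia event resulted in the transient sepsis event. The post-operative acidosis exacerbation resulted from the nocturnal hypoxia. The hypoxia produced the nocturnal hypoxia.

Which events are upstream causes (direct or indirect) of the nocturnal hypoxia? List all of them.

the anemia exacerbation, the hypoxia, the hypoxia crisis, the hypoxia event, the systemic sepsis episode, the transient sepsis event

Immediate causes of the nocturnal hypoxia: the hypoxia, the hypoxia crisis.
Further upstream: the hypoxia event, the systemic sepsis episode, the transient sepsis event, the anemia exacerbation.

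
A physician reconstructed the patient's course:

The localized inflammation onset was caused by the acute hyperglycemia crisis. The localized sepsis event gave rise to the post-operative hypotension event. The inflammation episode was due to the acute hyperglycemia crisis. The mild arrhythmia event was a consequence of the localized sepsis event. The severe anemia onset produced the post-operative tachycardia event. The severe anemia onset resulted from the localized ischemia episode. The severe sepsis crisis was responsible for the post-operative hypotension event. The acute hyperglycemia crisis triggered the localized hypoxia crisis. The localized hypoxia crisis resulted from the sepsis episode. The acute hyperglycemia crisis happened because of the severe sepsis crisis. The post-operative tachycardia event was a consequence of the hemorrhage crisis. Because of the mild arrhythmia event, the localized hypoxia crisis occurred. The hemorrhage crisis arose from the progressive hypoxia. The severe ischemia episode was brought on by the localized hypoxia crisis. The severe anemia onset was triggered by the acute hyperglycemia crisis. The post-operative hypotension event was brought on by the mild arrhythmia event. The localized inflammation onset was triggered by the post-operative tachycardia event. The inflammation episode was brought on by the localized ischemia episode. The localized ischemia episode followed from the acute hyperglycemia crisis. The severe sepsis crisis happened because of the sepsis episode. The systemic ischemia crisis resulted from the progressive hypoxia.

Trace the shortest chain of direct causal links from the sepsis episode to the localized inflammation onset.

the sepsis episode → the severe sepsis crisis → the acute hyperglycemia crisis → the localized inflammation onset

the sepsis episode → the severe sepsis crisis
the severe sepsis crisis → the acute hyperglycemia crisis
the acute hyperglycemia crisis → the localized inflammation onset
Length: 3 steps.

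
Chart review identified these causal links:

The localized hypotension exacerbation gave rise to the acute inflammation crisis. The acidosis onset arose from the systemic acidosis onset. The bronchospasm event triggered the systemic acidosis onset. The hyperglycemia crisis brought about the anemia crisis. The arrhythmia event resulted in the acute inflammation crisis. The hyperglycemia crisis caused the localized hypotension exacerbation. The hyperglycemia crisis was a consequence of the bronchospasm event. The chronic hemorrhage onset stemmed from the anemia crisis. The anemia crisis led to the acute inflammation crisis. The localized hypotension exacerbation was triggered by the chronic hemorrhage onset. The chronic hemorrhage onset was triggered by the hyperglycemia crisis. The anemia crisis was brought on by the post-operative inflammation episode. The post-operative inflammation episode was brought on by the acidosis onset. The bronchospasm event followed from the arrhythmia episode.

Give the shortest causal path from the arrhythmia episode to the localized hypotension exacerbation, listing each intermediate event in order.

the arrhythmia episode → the bronchospasm event
the bronchospasm event → the hyperglycemia crisis
the hyperglycemia crisis → the localized hypotension exacerbation
Length: 3 steps.

the arrhythmia episode → the bronchospasm event → the hyperglycemia crisis → the localized hypotension exacerbation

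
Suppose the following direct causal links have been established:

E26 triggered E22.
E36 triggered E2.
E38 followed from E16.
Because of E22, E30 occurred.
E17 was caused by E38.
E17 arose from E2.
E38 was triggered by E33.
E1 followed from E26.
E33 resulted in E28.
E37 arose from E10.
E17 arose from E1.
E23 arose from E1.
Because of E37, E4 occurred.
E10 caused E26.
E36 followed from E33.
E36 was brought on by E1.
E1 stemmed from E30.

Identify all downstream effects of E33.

Direct effects: E38, E36, E28.
2 steps out: E2, E17.
Not reachable from it: E10, E26, E16, E22, E30, E1, E37, E23, E4.

E17, E2, E28, E36, E38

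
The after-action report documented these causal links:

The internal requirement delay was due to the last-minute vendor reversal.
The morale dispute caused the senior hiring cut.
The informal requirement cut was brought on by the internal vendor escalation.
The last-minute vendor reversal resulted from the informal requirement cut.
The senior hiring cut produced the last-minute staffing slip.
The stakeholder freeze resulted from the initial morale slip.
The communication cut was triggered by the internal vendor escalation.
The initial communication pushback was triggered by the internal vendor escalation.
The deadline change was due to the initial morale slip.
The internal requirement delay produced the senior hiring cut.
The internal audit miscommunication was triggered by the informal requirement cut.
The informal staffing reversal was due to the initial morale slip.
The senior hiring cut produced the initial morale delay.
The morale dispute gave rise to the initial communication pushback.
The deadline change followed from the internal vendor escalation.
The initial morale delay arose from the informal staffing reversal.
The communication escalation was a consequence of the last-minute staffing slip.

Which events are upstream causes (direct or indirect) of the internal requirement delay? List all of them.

the informal requirement cut, the internal vendor escalation, the last-minute vendor reversal

Immediate cause of the internal requirement delay: the last-minute vendor reversal.
Further upstream: the internal vendor escalation, the informal requirement cut.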